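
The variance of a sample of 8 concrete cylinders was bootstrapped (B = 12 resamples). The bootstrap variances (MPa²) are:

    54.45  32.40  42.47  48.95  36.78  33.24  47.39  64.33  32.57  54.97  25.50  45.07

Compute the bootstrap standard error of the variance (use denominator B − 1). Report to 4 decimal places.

SE* = 11.4795

Bootstrap SE is the standard deviation of the 12 replicate variances.
Mean of replicates: (54.45 + 32.40 + 42.47 + 48.95 + 36.78 + 33.24 + 47.39 + 64.33 + 32.57 + 54.97 + 25.50 + 45.07) / 12 = 518.12000 / 12 = 43.17667
Sum of squared deviations: (+11.27333)² + (−10.77667)² + (−0.70667)² + (+5.77333)² + (−6.39667)² + (−9.93667)² + (+4.21333)² + (+21.15333)² + (−10.60667)² + (+11.79333)² + (−17.67667)² + (+1.89333)² = 1449.55907
Variance = 1449.55907 / 11 = 131.77810
SE* = √131.77810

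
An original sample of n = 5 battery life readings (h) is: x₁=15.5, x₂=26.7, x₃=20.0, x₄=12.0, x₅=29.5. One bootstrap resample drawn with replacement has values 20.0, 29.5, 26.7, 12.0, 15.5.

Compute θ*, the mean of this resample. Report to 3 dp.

Mean = (20.0 + 29.5 + 26.7 + 12.0 + 15.5) / 5 = 103.70 / 5 = 20.740

θ* = 20.740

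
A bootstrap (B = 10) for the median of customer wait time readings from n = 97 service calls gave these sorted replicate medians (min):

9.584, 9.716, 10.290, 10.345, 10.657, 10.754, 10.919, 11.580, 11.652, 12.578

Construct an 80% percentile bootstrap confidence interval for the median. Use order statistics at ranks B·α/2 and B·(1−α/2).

(9.584, 11.652)

α = 0.20; lower rank = 10 × 0.100 = 1; upper rank = 10 × 0.900 = 9.
The 1st smallest replicate is 9.584; the 9th is 11.652.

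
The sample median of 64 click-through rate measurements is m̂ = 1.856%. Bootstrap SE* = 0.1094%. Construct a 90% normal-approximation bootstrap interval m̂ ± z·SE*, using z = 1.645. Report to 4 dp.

Margin = 1.645 × 0.1094 = 0.17996
Interval: 1.856 ± 0.17996

(1.6760, 2.0360)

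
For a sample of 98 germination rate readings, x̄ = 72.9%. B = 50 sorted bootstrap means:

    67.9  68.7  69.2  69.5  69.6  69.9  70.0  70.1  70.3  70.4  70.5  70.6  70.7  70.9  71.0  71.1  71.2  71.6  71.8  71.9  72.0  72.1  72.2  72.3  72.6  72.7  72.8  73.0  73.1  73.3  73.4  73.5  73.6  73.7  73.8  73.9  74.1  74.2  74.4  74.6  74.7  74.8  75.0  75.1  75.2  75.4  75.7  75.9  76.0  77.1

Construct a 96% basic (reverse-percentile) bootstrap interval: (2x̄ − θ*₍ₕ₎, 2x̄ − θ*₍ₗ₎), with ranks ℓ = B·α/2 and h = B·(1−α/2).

(69.8, 77.9)

Percentile endpoints at ranks 1 and 49: θ*₍1₎ = 67.9, θ*₍49₎ = 76.0.
Basic interval reflects these around x̄:
  lower = 2 × 72.9 − 76.0 = 69.8
  upper = 2 × 72.9 − 67.9 = 77.9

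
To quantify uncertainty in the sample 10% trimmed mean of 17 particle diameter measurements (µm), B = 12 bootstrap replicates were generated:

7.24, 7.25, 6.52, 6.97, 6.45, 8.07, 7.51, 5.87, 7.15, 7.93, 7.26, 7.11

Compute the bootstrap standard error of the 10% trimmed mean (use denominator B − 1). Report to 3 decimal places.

SE* = 0.615

Bootstrap SE is the standard deviation of the 12 replicate 10% trimmed means.
Mean of replicates: (7.24 + 7.25 + 6.52 + 6.97 + 6.45 + 8.07 + 7.51 + 5.87 + 7.15 + 7.93 + 7.26 + 7.11) / 12 = 85.3300 / 12 = 7.1108
Sum of squared deviations: (+0.1292)² + (+0.1392)² + (−0.5908)² + (−0.1408)² + (−0.6608)² + (+0.9592)² + (+0.3992)² + (−1.2408)² + (+0.0392)² + (+0.8192)² + (+0.1492)² + (−0.0008)² = 4.1555
Variance = 4.1555 / 11 = 0.3778
SE* = √0.3778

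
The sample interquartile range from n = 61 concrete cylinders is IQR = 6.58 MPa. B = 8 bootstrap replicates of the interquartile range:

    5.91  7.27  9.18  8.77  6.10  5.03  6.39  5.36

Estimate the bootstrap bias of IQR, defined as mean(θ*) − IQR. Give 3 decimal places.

mean(θ*) = (5.91 + 7.27 + 9.18 + 8.77 + 6.10 + 5.03 + 6.39 + 5.36) / 8 = 6.7512
bias = 6.7512 − 6.58

bias = +0.171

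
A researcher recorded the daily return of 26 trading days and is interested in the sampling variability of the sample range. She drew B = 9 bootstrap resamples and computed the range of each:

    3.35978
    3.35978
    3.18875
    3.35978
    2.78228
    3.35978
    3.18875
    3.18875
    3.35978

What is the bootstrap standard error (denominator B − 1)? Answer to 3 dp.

Bootstrap SE is the standard deviation of the 9 replicate ranges.
Mean of replicates: (3.35978 + 3.35978 + 3.18875 + 3.35978 + 2.78228 + 3.35978 + 3.18875 + 3.18875 + 3.35978) / 9 = 29.147430 / 9 = 3.238603
Sum of squared deviations: (+0.121177)² + (+0.121177)² + (−0.049853)² + (+0.121177)² + (−0.456323)² + (+0.121177)² + (−0.049853)² + (−0.049853)² + (+0.121177)² = 0.289106
Variance = 0.289106 / 8 = 0.036138
SE* = √0.036138

SE* = 0.190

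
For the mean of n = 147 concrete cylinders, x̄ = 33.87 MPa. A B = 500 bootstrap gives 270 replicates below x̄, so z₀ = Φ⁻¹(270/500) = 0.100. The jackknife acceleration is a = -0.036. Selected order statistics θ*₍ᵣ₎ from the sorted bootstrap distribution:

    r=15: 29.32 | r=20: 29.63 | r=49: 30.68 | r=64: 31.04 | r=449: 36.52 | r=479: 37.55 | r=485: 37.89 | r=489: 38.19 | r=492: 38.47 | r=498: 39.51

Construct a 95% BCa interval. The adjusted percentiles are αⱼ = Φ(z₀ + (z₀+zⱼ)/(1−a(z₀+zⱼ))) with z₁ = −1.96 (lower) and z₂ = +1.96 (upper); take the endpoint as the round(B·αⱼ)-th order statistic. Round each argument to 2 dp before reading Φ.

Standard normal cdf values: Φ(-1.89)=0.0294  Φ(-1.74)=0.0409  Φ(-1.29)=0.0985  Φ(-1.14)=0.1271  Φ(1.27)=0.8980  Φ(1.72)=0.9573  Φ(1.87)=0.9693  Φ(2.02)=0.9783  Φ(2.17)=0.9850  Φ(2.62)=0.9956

(29.32, 38.19)

Lower: z₀ + z₁ = 0.100 + (-1.960) = -1.860; 1 − a(z₀+z₁) = 1 − (-0.036)(-1.860) = 0.9330; argument = 0.100 + (-1.860)/0.9330 = -1.8935 → -1.89.
α₁ = Φ(-1.89) = 0.0294; rank = round(500 × 0.0294) = 15; θ*₍15₎ = 29.32.
Upper: z₀ + z₂ = 2.060; 1 − a(z₀+z₂) = 1.0742; argument = 2.0178 → 2.02; α₂ = 0.9783; rank = 489; θ*₍489₎ = 38.19.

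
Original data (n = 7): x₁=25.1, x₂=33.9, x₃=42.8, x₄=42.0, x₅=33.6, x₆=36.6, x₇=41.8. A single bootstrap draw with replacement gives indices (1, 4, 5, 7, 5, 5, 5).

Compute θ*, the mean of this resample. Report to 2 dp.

Resample values: 25.1, 42.0, 33.6, 41.8, 33.6, 33.6, 33.6.
Mean = (25.1 + 42.0 + 33.6 + 41.8 + 33.6 + 33.6 + 33.6) / 7 = 243.30 / 7 = 34.76

θ* = 34.76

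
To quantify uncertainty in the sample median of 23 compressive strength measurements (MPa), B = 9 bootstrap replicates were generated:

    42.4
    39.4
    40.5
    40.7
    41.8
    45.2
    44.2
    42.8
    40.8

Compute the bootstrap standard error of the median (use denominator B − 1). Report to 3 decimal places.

Bootstrap SE is the standard deviation of the 9 replicate medians.
Mean of replicates: (42.4 + 39.4 + 40.5 + 40.7 + 41.8 + 45.2 + 44.2 + 42.8 + 40.8) / 9 = 377.8000 / 9 = 41.9778
Sum of squared deviations: (+0.4222)² + (−2.5778)² + (−1.4778)² + (−1.2778)² + (−0.1778)² + (+3.2222)² + (+2.2222)² + (+0.8222)² + (−1.1778)² = 28.0556
Variance = 28.0556 / 8 = 3.5069
SE* = √3.5069

SE* = 1.873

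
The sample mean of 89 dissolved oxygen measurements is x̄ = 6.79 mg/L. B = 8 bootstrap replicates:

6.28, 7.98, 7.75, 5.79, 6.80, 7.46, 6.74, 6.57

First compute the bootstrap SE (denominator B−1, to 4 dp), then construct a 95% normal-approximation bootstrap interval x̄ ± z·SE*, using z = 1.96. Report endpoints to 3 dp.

Mean of replicates = 6.9213; sum of squared deviations = 3.9599; SE* = √(3.9599/7) = 0.7521
Margin = 1.96 × 0.7521 = 1.4741
Interval: 6.79 ± 1.4741

(5.316, 8.264)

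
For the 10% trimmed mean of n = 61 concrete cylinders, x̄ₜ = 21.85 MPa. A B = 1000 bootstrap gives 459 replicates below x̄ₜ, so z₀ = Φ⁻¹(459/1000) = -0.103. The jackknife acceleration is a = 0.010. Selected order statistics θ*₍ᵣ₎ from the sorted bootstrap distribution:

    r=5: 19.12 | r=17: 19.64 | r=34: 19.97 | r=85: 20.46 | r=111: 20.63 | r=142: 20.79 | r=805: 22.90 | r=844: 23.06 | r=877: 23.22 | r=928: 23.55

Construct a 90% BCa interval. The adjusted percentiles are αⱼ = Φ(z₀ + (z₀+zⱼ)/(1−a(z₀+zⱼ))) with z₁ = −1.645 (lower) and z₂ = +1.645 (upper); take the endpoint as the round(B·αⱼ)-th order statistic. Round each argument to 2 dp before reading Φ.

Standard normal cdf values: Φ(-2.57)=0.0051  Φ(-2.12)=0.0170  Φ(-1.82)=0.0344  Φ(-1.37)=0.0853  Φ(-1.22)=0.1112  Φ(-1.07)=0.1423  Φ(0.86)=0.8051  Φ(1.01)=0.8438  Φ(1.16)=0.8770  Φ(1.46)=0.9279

(19.97, 23.55)

Lower: z₀ + z₁ = -0.103 + (-1.645) = -1.748; 1 − a(z₀+z₁) = 1 − (0.010)(-1.748) = 1.0175; argument = -0.103 + (-1.748)/1.0175 = -1.8210 → -1.82.
α₁ = Φ(-1.82) = 0.0344; rank = round(1000 × 0.0344) = 34; θ*₍34₎ = 19.97.
Upper: z₀ + z₂ = 1.542; 1 − a(z₀+z₂) = 0.9846; argument = 1.4632 → 1.46; α₂ = 0.9279; rank = 928; θ*₍928₎ = 23.55.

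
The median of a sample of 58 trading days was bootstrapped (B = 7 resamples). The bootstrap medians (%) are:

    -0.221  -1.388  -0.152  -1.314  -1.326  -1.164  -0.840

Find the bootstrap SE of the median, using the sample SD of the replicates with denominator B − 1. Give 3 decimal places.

SE* = 0.530

Bootstrap SE is the standard deviation of the 7 replicate medians.
Mean of replicates: ((-0.221) + (-1.388) + (-0.152) + (-1.314) + (-1.326) + (-1.164) + (-0.840)) / 7 = -6.4050 / 7 = -0.9150
Sum of squared deviations: (+0.6940)² + (−0.4730)² + (+0.7630)² + (−0.3990)² + (−0.4110)² + (−0.2490)² + (+0.0750)² = 1.6833
Variance = 1.6833 / 6 = 0.2805
SE* = √0.2805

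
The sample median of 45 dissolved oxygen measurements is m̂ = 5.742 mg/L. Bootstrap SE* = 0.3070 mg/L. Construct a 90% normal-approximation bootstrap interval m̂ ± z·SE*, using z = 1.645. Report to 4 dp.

(5.2370, 6.2470)

Margin = 1.645 × 0.3070 = 0.50501
Interval: 5.742 ± 0.50501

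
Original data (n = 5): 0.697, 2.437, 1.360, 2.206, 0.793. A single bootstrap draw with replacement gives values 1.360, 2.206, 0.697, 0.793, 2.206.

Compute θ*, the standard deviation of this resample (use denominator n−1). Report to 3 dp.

Mean = 1.4524; sum of squared deviations = 2.1498
s² = 2.1498 / 4 = 0.5375
s = √0.5375 = 0.733

θ* = 0.733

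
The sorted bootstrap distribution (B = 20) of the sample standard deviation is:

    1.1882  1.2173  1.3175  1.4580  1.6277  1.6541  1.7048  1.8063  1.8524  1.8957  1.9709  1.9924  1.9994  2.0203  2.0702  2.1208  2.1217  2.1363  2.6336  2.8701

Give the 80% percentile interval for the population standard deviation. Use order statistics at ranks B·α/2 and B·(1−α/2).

α = 0.20; lower rank = 20 × 0.100 = 2; upper rank = 20 × 0.900 = 18.
The 2nd smallest replicate is 1.2173; the 18th is 2.1363.

(1.2173, 2.1363)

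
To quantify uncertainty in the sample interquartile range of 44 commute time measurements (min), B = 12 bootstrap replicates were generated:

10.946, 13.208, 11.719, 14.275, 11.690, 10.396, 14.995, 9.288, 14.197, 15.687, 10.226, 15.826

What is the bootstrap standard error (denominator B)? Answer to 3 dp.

SE* = 2.181

Bootstrap SE is the standard deviation of the 12 replicate interquartile ranges.
Mean of replicates: (10.946 + 13.208 + 11.719 + 14.275 + 11.690 + 10.396 + 14.995 + 9.288 + 14.197 + 15.687 + 10.226 + 15.826) / 12 = 152.4530 / 12 = 12.7044
Sum of squared deviations: (−1.7584)² + (+0.5036)² + (−0.9854)² + (+1.5706)² + (−1.0144)² + (−2.3084)² + (+2.2906)² + (−3.4164)² + (+1.4926)² + (+2.9826)² + (−2.4784)² + (+3.1216)² = 57.0703
Variance = 57.0703 / 12 = 4.7559
SE* = √4.7559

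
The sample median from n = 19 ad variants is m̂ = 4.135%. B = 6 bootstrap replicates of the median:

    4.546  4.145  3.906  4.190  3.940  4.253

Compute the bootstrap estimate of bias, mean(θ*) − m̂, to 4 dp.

bias = +0.0283

mean(θ*) = (4.546 + 4.145 + 3.906 + 4.190 + 3.940 + 4.253) / 6 = 4.16333
bias = 4.16333 − 4.135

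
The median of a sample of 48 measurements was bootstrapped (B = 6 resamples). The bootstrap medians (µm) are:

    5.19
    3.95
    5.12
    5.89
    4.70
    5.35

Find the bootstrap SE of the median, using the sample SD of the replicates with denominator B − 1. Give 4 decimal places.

Bootstrap SE is the standard deviation of the 6 replicate medians.
Mean of replicates: (5.19 + 3.95 + 5.12 + 5.89 + 4.70 + 5.35) / 6 = 30.20000 / 6 = 5.03333
Sum of squared deviations: (+0.15667)² + (−1.08333)² + (+0.08667)² + (+0.85667)² + (−0.33333)² + (+0.31667)² = 2.15093
Variance = 2.15093 / 5 = 0.43019
SE* = √0.43019

SE* = 0.6559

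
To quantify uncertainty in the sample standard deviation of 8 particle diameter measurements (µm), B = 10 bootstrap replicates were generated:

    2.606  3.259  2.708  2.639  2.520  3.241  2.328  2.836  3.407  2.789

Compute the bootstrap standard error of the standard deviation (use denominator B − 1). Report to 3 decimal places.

SE* = 0.355

Bootstrap SE is the standard deviation of the 10 replicate standard deviations.
Mean of replicates: (2.606 + 3.259 + 2.708 + 2.639 + 2.520 + 3.241 + 2.328 + 2.836 + 3.407 + 2.789) / 10 = 28.3330 / 10 = 2.8333
Sum of squared deviations: (−0.2273)² + (+0.4257)² + (−0.1253)² + (−0.1943)² + (−0.3133)² + (+0.4077)² + (−0.5053)² + (+0.0027)² + (+0.5737)² + (−0.0443)² = 1.1371
Variance = 1.1371 / 9 = 0.1263
SE* = √0.1263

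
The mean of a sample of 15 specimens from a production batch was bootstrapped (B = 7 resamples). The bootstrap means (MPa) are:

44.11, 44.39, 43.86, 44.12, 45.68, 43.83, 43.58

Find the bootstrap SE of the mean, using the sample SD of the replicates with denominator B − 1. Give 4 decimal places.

Bootstrap SE is the standard deviation of the 7 replicate means.
Mean of replicates: (44.11 + 44.39 + 43.86 + 44.12 + 45.68 + 43.83 + 43.58) / 7 = 309.57000 / 7 = 44.22429
Sum of squared deviations: (−0.11429)² + (+0.16571)² + (−0.36429)² + (−0.10429)² + (+1.45571)² + (−0.39429)² + (−0.64429)² = 2.87377
Variance = 2.87377 / 6 = 0.47896
SE* = √0.47896

SE* = 0.6921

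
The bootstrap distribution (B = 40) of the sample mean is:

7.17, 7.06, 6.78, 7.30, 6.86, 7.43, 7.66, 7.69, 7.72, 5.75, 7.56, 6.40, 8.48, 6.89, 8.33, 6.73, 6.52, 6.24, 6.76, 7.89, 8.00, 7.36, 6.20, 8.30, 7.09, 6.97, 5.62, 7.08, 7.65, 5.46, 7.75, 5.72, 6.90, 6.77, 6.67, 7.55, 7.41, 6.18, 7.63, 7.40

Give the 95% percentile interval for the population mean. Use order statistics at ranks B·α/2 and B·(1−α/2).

Sorted replicates: 5.46, 5.62, 5.72, 5.75, 6.18, 6.20, 6.24, 6.40, 6.52, 6.67, 6.73, 6.76, 6.77, 6.78, 6.86, 6.89, 6.90, 6.97, 7.06, 7.08, 7.09, 7.17, 7.30, 7.36, 7.40, 7.41, 7.43, 7.55, 7.56, 7.63, 7.65, 7.66, 7.69, 7.72, 7.75, 7.89, 8.00, 8.30, 8.33, 8.48
α = 0.05; lower rank = 40 × 0.025 = 1; upper rank = 40 × 0.975 = 39.
The 1st smallest replicate is 5.46; the 39th is 8.33.

(5.46, 8.33)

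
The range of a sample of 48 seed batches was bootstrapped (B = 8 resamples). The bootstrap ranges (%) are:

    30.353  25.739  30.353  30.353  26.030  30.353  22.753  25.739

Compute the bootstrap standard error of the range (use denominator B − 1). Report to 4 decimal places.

SE* = 3.0025

Bootstrap SE is the standard deviation of the 8 replicate ranges.
Mean of replicates: (30.353 + 25.739 + 30.353 + 30.353 + 26.030 + 30.353 + 22.753 + 25.739) / 8 = 221.67300 / 8 = 27.70913
Sum of squared deviations: (+2.64388)² + (−1.97012)² + (+2.64388)² + (+2.64388)² + (−1.67912)² + (+2.64388)² + (−4.95613)² + (−1.97012)² = 63.10572
Variance = 63.10572 / 7 = 9.01510
SE* = √9.01510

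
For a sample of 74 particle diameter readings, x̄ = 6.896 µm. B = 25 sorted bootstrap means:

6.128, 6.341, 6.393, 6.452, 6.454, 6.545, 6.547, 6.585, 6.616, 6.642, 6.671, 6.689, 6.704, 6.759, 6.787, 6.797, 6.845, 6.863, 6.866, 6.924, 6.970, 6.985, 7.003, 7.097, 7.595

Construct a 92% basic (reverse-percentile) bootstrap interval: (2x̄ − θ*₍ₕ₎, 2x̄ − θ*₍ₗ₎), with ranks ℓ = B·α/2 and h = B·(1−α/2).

(6.695, 7.664)

Percentile endpoints at ranks 1 and 24: θ*₍1₎ = 6.128, θ*₍24₎ = 7.097.
Basic interval reflects these around x̄:
  lower = 2 × 6.896 − 7.097 = 6.695
  upper = 2 × 6.896 − 6.128 = 7.664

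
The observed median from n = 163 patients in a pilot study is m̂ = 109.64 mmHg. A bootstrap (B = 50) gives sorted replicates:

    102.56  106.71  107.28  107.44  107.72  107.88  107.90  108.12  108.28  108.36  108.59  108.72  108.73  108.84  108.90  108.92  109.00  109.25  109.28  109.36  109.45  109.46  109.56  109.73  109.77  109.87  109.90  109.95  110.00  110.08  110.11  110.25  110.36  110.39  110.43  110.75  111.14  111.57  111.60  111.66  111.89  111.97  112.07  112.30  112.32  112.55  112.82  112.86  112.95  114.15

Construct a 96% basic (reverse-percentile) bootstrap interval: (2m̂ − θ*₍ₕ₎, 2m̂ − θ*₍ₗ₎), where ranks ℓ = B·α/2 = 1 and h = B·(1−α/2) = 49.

(106.33, 116.72)

Percentile endpoints at ranks 1 and 49: θ*₍1₎ = 102.56, θ*₍49₎ = 112.95.
Basic interval reflects these around m̂:
  lower = 2 × 109.64 − 112.95 = 106.33
  upper = 2 × 109.64 − 102.56 = 116.72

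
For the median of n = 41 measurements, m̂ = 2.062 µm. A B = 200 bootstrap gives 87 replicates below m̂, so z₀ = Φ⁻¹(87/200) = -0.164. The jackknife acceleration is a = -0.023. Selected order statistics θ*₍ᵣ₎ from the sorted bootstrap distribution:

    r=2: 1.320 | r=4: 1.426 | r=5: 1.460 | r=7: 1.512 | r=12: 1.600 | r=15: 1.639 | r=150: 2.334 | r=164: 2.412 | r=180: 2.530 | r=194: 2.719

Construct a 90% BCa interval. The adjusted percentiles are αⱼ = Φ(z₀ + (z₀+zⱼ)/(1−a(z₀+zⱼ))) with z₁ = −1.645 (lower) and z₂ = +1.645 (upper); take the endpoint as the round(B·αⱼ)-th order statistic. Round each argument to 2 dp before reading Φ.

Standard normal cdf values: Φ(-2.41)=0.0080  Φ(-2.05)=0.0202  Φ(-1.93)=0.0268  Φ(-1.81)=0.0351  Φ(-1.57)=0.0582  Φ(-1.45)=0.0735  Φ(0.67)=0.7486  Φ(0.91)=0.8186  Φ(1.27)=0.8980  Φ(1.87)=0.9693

(1.426, 2.530)

Lower: z₀ + z₁ = -0.164 + (-1.645) = -1.809; 1 − a(z₀+z₁) = 1 − (-0.023)(-1.809) = 0.9584; argument = -0.164 + (-1.809)/0.9584 = -2.0515 → -2.05.
α₁ = Φ(-2.05) = 0.0202; rank = round(200 × 0.0202) = 4; θ*₍4₎ = 1.426.
Upper: z₀ + z₂ = 1.481; 1 − a(z₀+z₂) = 1.0341; argument = 1.2682 → 1.27; α₂ = 0.8980; rank = 180; θ*₍180₎ = 2.530.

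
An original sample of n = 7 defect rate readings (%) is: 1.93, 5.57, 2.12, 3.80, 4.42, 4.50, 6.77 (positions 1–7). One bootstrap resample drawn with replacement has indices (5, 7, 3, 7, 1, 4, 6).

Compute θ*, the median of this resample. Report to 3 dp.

θ* = 4.420

Resample values: 4.42, 6.77, 2.12, 6.77, 1.93, 3.80, 4.50.
Sorted: 1.93, 2.12, 3.80, 4.42, 4.50, 6.77, 6.77
Median = middle value = 4.420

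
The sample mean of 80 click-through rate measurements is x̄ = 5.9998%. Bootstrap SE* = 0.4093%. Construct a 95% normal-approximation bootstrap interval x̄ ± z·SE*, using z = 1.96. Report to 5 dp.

(5.19757, 6.80203)

Margin = 1.96 × 0.4093 = 0.802228
Interval: 5.9998 ± 0.802228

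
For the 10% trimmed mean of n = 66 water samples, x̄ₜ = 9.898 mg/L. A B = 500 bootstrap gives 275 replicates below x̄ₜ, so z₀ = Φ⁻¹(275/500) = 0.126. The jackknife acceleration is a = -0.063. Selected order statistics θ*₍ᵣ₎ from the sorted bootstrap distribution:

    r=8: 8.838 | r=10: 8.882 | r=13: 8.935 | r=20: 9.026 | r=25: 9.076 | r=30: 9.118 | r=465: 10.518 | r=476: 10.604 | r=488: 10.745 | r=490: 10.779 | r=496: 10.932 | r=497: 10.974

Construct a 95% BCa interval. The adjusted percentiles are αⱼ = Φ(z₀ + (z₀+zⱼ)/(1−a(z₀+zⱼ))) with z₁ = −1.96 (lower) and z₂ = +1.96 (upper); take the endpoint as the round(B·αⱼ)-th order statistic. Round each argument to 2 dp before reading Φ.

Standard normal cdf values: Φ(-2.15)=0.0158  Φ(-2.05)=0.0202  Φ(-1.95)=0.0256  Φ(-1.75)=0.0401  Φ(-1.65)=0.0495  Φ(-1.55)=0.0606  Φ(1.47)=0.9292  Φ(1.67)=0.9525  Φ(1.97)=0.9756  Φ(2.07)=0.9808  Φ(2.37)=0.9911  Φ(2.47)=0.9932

Lower: z₀ + z₁ = 0.126 + (-1.960) = -1.834; 1 − a(z₀+z₁) = 1 − (-0.063)(-1.834) = 0.8845; argument = 0.126 + (-1.834)/0.8845 = -1.9476 → -1.95.
α₁ = Φ(-1.95) = 0.0256; rank = round(500 × 0.0256) = 13; θ*₍13₎ = 8.935.
Upper: z₀ + z₂ = 2.086; 1 − a(z₀+z₂) = 1.1314; argument = 1.9697 → 1.97; α₂ = 0.9756; rank = 488; θ*₍488₎ = 10.745.

(8.935, 10.745)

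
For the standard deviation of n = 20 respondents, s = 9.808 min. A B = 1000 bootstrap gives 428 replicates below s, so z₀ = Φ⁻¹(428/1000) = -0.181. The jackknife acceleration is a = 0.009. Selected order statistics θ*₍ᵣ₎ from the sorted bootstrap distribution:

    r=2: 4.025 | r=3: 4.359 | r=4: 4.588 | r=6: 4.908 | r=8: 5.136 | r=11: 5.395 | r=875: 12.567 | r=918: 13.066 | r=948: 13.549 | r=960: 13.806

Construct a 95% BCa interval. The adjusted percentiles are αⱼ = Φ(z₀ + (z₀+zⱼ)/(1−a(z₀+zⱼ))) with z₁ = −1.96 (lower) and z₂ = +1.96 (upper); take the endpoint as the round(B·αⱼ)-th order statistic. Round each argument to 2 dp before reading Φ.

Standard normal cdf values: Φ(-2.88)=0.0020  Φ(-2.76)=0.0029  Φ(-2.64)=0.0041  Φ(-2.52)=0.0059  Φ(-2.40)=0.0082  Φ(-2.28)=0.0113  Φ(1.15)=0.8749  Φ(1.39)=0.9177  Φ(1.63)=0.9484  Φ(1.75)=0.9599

Lower: z₀ + z₁ = -0.181 + (-1.960) = -2.141; 1 − a(z₀+z₁) = 1 − (0.009)(-2.141) = 1.0193; argument = -0.181 + (-2.141)/1.0193 = -2.2815 → -2.28.
α₁ = Φ(-2.28) = 0.0113; rank = round(1000 × 0.0113) = 11; θ*₍11₎ = 5.395.
Upper: z₀ + z₂ = 1.779; 1 − a(z₀+z₂) = 0.9840; argument = 1.6269 → 1.63; α₂ = 0.9484; rank = 948; θ*₍948₎ = 13.549.

(5.395, 13.549)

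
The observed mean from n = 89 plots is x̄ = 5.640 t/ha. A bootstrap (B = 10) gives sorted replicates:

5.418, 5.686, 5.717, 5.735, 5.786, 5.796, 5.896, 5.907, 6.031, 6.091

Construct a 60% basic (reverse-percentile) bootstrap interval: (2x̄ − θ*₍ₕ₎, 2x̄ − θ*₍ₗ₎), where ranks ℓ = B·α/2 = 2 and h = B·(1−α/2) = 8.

(5.373, 5.594)

Percentile endpoints at ranks 2 and 8: θ*₍2₎ = 5.686, θ*₍8₎ = 5.907.
Basic interval reflects these around x̄:
  lower = 2 × 5.640 − 5.907 = 5.373
  upper = 2 × 5.640 − 5.686 = 5.594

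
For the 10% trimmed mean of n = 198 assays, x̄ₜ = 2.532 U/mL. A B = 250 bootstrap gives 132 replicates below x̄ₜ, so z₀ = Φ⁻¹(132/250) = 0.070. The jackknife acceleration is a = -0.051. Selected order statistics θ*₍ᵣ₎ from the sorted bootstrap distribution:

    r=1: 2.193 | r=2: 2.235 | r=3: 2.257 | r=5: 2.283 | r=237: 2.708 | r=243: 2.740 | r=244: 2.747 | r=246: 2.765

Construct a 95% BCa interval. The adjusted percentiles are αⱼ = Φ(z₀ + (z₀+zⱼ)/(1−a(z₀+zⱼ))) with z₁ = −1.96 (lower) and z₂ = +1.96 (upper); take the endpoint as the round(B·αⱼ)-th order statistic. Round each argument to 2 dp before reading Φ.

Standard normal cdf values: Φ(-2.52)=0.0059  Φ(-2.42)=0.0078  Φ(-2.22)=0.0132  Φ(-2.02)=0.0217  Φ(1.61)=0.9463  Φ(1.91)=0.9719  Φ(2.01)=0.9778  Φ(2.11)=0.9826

(2.283, 2.740)

Lower: z₀ + z₁ = 0.070 + (-1.960) = -1.890; 1 − a(z₀+z₁) = 1 − (-0.051)(-1.890) = 0.9036; argument = 0.070 + (-1.890)/0.9036 = -2.0216 → -2.02.
α₁ = Φ(-2.02) = 0.0217; rank = round(250 × 0.0217) = 5; θ*₍5₎ = 2.283.
Upper: z₀ + z₂ = 2.030; 1 − a(z₀+z₂) = 1.1035; argument = 1.9096 → 1.91; α₂ = 0.9719; rank = 243; θ*₍243₎ = 2.740.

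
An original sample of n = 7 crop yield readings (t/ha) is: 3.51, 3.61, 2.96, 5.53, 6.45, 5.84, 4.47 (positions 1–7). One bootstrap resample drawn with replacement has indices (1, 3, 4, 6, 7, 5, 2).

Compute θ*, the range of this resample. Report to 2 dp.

Resample values: 3.51, 2.96, 5.53, 5.84, 4.47, 6.45, 3.61.
Range = 6.45 − 2.96 = 3.49

θ* = 3.49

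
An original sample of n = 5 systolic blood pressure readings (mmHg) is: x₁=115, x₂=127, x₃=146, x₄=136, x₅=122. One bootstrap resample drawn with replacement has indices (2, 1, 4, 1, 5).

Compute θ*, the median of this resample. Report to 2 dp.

Resample values: 127, 115, 136, 115, 122.
Sorted: 115, 115, 122, 127, 136
Median = middle value = 122.00

θ* = 122.00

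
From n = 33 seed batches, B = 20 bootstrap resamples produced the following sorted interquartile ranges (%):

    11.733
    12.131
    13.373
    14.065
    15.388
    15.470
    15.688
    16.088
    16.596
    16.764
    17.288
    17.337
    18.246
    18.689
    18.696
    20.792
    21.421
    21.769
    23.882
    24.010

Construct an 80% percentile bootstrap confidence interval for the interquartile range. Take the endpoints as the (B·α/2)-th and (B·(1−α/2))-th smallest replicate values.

α = 0.20; lower rank = 20 × 0.100 = 2; upper rank = 20 × 0.900 = 18.
The 2nd smallest replicate is 12.131; the 18th is 21.769.

(12.131, 21.769)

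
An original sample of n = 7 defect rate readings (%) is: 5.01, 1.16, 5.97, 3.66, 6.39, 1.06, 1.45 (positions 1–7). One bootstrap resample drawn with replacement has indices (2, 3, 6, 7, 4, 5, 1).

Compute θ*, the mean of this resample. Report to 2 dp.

θ* = 3.53

Resample values: 1.16, 5.97, 1.06, 1.45, 3.66, 6.39, 5.01.
Mean = (1.16 + 5.97 + 1.06 + 1.45 + 3.66 + 6.39 + 5.01) / 7 = 24.700 / 7 = 3.53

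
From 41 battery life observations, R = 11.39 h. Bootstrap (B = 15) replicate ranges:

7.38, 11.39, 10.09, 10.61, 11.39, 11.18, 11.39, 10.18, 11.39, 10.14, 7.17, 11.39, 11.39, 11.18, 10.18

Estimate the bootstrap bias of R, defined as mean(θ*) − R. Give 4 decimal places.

bias = −0.9600

mean(θ*) = (7.38 + 11.39 + 10.09 + 10.61 + 11.39 + 11.18 + 11.39 + 10.18 + 11.39 + 10.14 + 7.17 + 11.39 + 11.39 + 11.18 + 10.18) / 15 = 10.43000
bias = 10.43000 − 11.39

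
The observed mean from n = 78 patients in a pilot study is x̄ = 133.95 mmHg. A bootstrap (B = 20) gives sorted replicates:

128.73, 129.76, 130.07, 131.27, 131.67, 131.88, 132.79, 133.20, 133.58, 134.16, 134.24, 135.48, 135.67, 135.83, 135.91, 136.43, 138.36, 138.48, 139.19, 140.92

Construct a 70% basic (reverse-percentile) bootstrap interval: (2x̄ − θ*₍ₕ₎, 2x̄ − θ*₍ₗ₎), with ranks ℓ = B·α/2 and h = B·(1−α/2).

(129.54, 137.83)

Percentile endpoints at ranks 3 and 17: θ*₍3₎ = 130.07, θ*₍17₎ = 138.36.
Basic interval reflects these around x̄:
  lower = 2 × 133.95 − 138.36 = 129.54
  upper = 2 × 133.95 − 130.07 = 137.83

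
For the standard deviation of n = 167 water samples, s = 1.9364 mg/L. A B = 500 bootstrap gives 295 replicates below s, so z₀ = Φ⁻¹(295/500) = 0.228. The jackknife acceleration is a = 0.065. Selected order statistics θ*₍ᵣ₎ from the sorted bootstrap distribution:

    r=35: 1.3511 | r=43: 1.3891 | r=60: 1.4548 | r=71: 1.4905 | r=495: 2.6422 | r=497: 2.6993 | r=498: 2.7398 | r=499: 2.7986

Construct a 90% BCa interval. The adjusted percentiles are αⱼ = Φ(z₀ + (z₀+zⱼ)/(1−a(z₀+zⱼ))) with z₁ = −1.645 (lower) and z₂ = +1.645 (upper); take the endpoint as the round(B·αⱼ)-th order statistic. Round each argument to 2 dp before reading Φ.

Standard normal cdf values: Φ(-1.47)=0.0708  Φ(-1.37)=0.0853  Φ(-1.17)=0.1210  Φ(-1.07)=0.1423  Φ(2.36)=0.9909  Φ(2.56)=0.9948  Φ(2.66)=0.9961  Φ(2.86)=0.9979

Lower: z₀ + z₁ = 0.228 + (-1.645) = -1.417; 1 − a(z₀+z₁) = 1 − (0.065)(-1.417) = 1.0921; argument = 0.228 + (-1.417)/1.0921 = -1.0695 → -1.07.
α₁ = Φ(-1.07) = 0.1423; rank = round(500 × 0.1423) = 71; θ*₍71₎ = 1.4905.
Upper: z₀ + z₂ = 1.873; 1 − a(z₀+z₂) = 0.8783; argument = 2.3606 → 2.36; α₂ = 0.9909; rank = 495; θ*₍495₎ = 2.6422.

(1.4905, 2.6422)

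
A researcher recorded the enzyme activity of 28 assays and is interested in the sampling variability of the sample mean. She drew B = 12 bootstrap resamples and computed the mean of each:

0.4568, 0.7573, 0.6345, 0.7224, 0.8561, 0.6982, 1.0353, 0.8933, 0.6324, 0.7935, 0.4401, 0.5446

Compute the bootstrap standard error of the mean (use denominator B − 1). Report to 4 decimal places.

SE* = 0.1774

Bootstrap SE is the standard deviation of the 12 replicate means.
Mean of replicates: (0.4568 + 0.7573 + 0.6345 + 0.7224 + 0.8561 + 0.6982 + 1.0353 + 0.8933 + 0.6324 + 0.7935 + 0.4401 + 0.5446) / 12 = 8.46450 / 12 = 0.70537
Sum of squared deviations: (−0.24857)² + (+0.05192)² + (−0.07088)² + (+0.01703)² + (+0.15072)² + (−0.00717)² + (+0.32993)² + (+0.18793)² + (−0.07298)² + (+0.08813)² + (−0.26527)² + (−0.16078)² = 0.34605
Variance = 0.34605 / 11 = 0.03146
SE* = √0.03146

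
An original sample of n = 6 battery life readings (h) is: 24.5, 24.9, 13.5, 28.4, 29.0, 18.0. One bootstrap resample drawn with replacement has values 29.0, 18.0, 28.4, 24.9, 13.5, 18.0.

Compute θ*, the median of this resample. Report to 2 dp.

θ* = 21.45

Sorted: 13.5, 18.0, 18.0, 24.9, 28.4, 29.0
Median = average of the two middle values = 21.45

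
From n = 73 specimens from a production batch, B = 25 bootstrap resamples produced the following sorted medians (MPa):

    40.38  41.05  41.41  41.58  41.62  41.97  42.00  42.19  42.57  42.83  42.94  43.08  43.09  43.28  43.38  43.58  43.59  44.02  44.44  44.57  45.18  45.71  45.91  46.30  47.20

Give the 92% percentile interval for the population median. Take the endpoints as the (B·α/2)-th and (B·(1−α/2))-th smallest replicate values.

(40.38, 46.30)

α = 0.08; lower rank = 25 × 0.040 = 1; upper rank = 25 × 0.960 = 24.
The 1st smallest replicate is 40.38; the 24th is 46.30.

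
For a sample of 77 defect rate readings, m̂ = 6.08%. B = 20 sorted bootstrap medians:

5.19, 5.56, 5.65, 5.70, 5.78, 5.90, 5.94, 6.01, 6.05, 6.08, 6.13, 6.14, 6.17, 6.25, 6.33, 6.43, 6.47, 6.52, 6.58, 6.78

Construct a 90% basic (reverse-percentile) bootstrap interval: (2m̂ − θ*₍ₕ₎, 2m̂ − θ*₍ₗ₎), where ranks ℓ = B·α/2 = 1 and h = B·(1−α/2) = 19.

(5.58, 6.97)

Percentile endpoints at ranks 1 and 19: θ*₍1₎ = 5.19, θ*₍19₎ = 6.58.
Basic interval reflects these around m̂:
  lower = 2 × 6.08 − 6.58 = 5.58
  upper = 2 × 6.08 − 5.19 = 6.97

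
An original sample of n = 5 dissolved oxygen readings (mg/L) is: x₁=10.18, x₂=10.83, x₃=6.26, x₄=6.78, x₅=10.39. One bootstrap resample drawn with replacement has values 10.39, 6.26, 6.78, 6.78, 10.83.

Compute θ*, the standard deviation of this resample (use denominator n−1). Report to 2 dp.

Mean = 8.2080; sum of squared deviations = 19.5091
s² = 19.5091 / 4 = 4.8773
s = √4.8773 = 2.21

θ* = 2.21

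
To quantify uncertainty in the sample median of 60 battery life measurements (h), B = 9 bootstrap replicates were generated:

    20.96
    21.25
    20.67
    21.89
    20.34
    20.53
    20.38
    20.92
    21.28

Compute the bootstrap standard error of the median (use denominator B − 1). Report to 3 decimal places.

SE* = 0.503

Bootstrap SE is the standard deviation of the 9 replicate medians.
Mean of replicates: (20.96 + 21.25 + 20.67 + 21.89 + 20.34 + 20.53 + 20.38 + 20.92 + 21.28) / 9 = 188.2200 / 9 = 20.9133
Sum of squared deviations: (+0.0467)² + (+0.3367)² + (−0.2433)² + (+0.9767)² + (−0.5733)² + (−0.3833)² + (−0.5333)² + (+0.0067)² + (+0.3667)² = 2.0232
Variance = 2.0232 / 8 = 0.2529
SE* = √0.2529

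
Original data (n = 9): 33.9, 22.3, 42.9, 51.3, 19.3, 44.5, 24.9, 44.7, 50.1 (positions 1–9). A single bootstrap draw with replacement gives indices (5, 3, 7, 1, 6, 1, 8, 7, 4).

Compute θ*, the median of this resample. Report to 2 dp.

θ* = 33.90

Resample values: 19.3, 42.9, 24.9, 33.9, 44.5, 33.9, 44.7, 24.9, 51.3.
Sorted: 19.3, 24.9, 24.9, 33.9, 33.9, 42.9, 44.5, 44.7, 51.3
Median = middle value = 33.90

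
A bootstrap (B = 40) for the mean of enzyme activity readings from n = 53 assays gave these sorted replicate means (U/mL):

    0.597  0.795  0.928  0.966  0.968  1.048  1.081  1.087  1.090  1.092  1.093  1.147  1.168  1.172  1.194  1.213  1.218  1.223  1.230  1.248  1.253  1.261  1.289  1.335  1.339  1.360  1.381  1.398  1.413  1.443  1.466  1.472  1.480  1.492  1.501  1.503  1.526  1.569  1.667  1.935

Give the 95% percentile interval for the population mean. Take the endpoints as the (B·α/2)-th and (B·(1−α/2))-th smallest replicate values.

(0.597, 1.667)

α = 0.05; lower rank = 40 × 0.025 = 1; upper rank = 40 × 0.975 = 39.
The 1st smallest replicate is 0.597; the 39th is 1.667.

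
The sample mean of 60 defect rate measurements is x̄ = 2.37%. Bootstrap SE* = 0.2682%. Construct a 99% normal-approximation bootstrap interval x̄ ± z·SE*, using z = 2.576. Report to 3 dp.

Margin = 2.576 × 0.2682 = 0.6909
Interval: 2.37 ± 0.6909

(1.679, 3.061)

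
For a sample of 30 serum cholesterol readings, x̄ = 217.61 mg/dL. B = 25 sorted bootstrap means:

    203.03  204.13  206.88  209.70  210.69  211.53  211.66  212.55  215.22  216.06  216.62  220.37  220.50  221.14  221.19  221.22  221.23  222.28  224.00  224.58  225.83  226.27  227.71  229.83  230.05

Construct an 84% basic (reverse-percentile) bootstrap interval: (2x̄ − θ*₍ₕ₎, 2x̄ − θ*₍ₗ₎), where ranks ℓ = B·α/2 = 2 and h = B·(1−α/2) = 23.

(207.51, 231.09)

Percentile endpoints at ranks 2 and 23: θ*₍2₎ = 204.13, θ*₍23₎ = 227.71.
Basic interval reflects these around x̄:
  lower = 2 × 217.61 − 227.71 = 207.51
  upper = 2 × 217.61 − 204.13 = 231.09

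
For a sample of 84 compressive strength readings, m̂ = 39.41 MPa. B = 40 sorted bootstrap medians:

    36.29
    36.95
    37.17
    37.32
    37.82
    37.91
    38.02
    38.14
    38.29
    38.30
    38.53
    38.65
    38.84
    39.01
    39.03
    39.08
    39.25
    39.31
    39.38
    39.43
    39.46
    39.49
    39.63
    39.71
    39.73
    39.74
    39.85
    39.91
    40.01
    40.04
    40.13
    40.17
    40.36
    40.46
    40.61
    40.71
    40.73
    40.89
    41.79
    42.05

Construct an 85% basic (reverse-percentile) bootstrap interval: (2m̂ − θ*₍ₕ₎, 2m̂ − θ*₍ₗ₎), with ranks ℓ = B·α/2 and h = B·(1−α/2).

(38.09, 41.65)

Percentile endpoints at ranks 3 and 37: θ*₍3₎ = 37.17, θ*₍37₎ = 40.73.
Basic interval reflects these around m̂:
  lower = 2 × 39.41 − 40.73 = 38.09
  upper = 2 × 39.41 − 37.17 = 41.65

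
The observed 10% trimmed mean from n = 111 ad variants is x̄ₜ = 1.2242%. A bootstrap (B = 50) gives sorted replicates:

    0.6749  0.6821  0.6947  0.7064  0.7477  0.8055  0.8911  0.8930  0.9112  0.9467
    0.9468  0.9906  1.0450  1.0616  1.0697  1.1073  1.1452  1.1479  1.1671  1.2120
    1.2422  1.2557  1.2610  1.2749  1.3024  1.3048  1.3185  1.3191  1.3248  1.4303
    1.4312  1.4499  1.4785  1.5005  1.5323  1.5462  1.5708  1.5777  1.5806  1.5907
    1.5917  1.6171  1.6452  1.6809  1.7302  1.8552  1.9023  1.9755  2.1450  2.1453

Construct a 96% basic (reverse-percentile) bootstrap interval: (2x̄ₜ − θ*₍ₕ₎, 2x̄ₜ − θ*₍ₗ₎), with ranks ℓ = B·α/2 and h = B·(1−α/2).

Percentile endpoints at ranks 1 and 49: θ*₍1₎ = 0.6749, θ*₍49₎ = 2.1450.
Basic interval reflects these around x̄ₜ:
  lower = 2 × 1.2242 − 2.1450 = 0.3034
  upper = 2 × 1.2242 − 0.6749 = 1.7735

(0.3034, 1.7735)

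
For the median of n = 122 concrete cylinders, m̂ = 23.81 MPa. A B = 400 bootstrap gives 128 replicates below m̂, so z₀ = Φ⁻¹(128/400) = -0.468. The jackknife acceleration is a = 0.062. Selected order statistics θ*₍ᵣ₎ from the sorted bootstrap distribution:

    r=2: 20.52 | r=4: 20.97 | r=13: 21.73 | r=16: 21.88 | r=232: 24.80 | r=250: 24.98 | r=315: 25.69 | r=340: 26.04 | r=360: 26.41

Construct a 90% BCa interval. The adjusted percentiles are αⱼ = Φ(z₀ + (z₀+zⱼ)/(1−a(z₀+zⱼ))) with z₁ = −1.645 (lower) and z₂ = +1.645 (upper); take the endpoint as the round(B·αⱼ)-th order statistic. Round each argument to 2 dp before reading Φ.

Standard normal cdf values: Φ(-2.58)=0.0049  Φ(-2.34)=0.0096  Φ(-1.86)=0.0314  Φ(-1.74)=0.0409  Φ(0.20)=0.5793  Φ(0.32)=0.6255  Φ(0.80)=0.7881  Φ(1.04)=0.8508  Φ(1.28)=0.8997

(20.97, 25.69)

Lower: z₀ + z₁ = -0.468 + (-1.645) = -2.113; 1 − a(z₀+z₁) = 1 − (0.062)(-2.113) = 1.1310; argument = -0.468 + (-2.113)/1.1310 = -2.3362 → -2.34.
α₁ = Φ(-2.34) = 0.0096; rank = round(400 × 0.0096) = 4; θ*₍4₎ = 20.97.
Upper: z₀ + z₂ = 1.177; 1 − a(z₀+z₂) = 0.9270; argument = 0.8017 → 0.80; α₂ = 0.7881; rank = 315; θ*₍315₎ = 25.69.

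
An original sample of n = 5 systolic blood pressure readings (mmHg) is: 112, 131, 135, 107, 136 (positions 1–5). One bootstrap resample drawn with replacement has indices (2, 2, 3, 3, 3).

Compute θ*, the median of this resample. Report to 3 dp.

θ* = 135.000

Resample values: 131, 131, 135, 135, 135.
Sorted: 131, 131, 135, 135, 135
Median = middle value = 135.000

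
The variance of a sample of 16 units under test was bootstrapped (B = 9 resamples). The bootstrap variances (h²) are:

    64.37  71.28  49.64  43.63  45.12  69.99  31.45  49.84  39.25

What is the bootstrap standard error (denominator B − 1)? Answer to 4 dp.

SE* = 13.9623

Bootstrap SE is the standard deviation of the 9 replicate variances.
Mean of replicates: (64.37 + 71.28 + 49.64 + 43.63 + 45.12 + 69.99 + 31.45 + 49.84 + 39.25) / 9 = 464.57000 / 9 = 51.61889
Sum of squared deviations: (+12.75111)² + (+19.66111)² + (−1.97889)² + (−7.98889)² + (−6.49889)² + (+18.37111)² + (−20.16889)² + (−1.77889)² + (−12.36889)² = 1559.55969
Variance = 1559.55969 / 8 = 194.94496
SE* = √194.94496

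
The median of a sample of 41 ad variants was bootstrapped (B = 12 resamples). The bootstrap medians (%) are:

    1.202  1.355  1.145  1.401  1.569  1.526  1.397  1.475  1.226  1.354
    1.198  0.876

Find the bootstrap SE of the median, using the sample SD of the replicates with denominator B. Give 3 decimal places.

SE* = 0.184

Bootstrap SE is the standard deviation of the 12 replicate medians.
Mean of replicates: (1.202 + 1.355 + 1.145 + 1.401 + 1.569 + 1.526 + 1.397 + 1.475 + 1.226 + 1.354 + 1.198 + 0.876) / 12 = 15.7240 / 12 = 1.3103
Sum of squared deviations: (−0.1083)² + (+0.0447)² + (−0.1653)² + (+0.0907)² + (+0.2587)² + (+0.2157)² + (+0.0867)² + (+0.1647)² + (−0.0843)² + (+0.0437)² + (−0.1123)² + (−0.4343)² = 0.4076
Variance = 0.4076 / 12 = 0.0340
SE* = √0.0340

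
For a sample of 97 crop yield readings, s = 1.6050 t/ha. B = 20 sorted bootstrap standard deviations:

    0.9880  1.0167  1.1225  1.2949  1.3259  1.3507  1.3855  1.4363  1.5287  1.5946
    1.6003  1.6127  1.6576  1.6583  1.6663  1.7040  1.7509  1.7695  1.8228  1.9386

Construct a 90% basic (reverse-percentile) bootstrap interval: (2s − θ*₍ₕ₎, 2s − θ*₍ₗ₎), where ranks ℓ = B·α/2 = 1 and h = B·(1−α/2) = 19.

(1.3872, 2.2220)

Percentile endpoints at ranks 1 and 19: θ*₍1₎ = 0.9880, θ*₍19₎ = 1.8228.
Basic interval reflects these around s:
  lower = 2 × 1.6050 − 1.8228 = 1.3872
  upper = 2 × 1.6050 − 0.9880 = 2.2220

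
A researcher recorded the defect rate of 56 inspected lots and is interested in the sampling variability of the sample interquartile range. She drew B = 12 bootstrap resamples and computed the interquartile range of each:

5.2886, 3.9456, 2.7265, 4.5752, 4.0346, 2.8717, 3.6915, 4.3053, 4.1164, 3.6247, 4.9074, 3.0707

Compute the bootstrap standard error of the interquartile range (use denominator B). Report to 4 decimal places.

Bootstrap SE is the standard deviation of the 12 replicate interquartile ranges.
Mean of replicates: (5.2886 + 3.9456 + 2.7265 + 4.5752 + 4.0346 + 2.8717 + 3.6915 + 4.3053 + 4.1164 + 3.6247 + 4.9074 + 3.0707) / 12 = 47.15820 / 12 = 3.92985
Sum of squared deviations: (+1.35875)² + (+0.01575)² + (−1.20335)² + (+0.64535)² + (+0.10475)² + (−1.05815)² + (−0.23835)² + (+0.37545)² + (+0.18655)² + (−0.30515)² + (+0.97755)² + (−0.85915)² = 6.86107
Variance = 6.86107 / 12 = 0.57176
SE* = √0.57176

SE* = 0.7561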